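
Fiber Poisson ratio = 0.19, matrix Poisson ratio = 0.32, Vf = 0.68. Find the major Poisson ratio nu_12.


nu_12 = nu_f*Vf + nu_m*(1-Vf) = 0.19*0.68 + 0.32*0.32 = 0.2316

0.2316


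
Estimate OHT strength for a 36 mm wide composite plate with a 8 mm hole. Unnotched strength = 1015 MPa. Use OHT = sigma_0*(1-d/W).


OHT = sigma_0*(1-d/W) = 1015*(1-8/36) = 789.4 MPa

789.4 MPa


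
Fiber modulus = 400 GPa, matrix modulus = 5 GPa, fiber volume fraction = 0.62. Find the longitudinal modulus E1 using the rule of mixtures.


E1 = Ef*Vf + Em*(1-Vf) = 400*0.62 + 5*0.38 = 249.9 GPa

249.9 GPa


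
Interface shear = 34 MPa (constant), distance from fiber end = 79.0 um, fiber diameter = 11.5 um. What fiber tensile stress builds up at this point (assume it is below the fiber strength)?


Force balance: sigma_f * (pi*d^2/4) = tau * (pi*d) * x  ->  sigma_f = 4 * tau * x / d
sigma_f = 4 * 34 * 79.0 / 11.5 = 934.3 MPa

934.3 MPa


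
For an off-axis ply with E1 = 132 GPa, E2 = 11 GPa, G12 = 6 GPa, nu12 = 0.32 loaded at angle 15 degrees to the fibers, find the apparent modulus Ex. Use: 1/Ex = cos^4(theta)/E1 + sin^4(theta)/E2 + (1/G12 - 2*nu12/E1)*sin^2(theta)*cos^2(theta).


cos^4(15) = 0.870513, sin^4(15) = 0.004487, sin^2(15)*cos^2(15) = 0.0625
1/G12 - 2*nu12/E1 = 1/6 - 2*0.32/132 = 0.161818 GPa^-1
1/Ex = 0.870513/132 + 0.004487/11 + 0.161818*0.0625 = 0.0171164 GPa^-1
Ex = 58.42 GPa

58.42 GPa


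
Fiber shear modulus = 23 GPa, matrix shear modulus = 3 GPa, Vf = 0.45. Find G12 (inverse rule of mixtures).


1/G12 = Vf/Gf + (1-Vf)/Gm = 0.45/23 + 0.55/3
G12 = 4.93 GPa

4.93 GPa


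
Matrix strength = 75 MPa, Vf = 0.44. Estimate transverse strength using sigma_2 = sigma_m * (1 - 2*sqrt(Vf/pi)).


factor = 1 - 2*sqrt(0.44/pi) = 0.2515
sigma_2 = 75 * 0.2515 = 18.86 MPa

18.86 MPa


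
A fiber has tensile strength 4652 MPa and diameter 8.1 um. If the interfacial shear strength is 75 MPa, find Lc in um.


Lc = sigma_f * d / (2 * tau_i) = 4652 * 8.1 / (2 * 75) = 251.2 um

251.2 um


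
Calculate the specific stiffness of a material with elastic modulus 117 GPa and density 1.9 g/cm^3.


Specific stiffness = E/rho = 117/1.9 = 61.6 GPa/(g/cm^3)

61.6 GPa/(g/cm^3)


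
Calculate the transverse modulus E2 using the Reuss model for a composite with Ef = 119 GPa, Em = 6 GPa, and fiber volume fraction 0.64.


1/E2 = Vf/Ef + (1-Vf)/Em = 0.64/119 + 0.36/6
E2 = 15.3 GPa

15.3 GPa


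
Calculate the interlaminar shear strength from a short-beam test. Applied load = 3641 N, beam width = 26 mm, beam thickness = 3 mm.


ILSS = 3F/(4bh) = 3*3641/(4*26*3) = 35.01 MPa

35.01 MPa


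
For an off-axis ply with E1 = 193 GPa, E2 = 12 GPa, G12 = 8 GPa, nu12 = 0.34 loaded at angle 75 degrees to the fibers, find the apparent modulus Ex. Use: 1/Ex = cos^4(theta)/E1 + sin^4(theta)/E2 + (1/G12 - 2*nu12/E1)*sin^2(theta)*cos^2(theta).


cos^4(75) = 0.004487, sin^4(75) = 0.870513, sin^2(75)*cos^2(75) = 0.0625
1/G12 - 2*nu12/E1 = 1/8 - 2*0.34/193 = 0.121477 GPa^-1
1/Ex = 0.004487/193 + 0.870513/12 + 0.121477*0.0625 = 0.0801583 GPa^-1
Ex = 12.48 GPa

12.48 GPa


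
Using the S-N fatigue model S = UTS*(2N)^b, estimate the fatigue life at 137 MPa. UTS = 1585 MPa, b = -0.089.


N = 0.5 * (S/UTS)^(1/b) = 0.5 * (137/1585)^(1/-0.089) = 4.4285e+11 cycles

4.4285e+11 cycles


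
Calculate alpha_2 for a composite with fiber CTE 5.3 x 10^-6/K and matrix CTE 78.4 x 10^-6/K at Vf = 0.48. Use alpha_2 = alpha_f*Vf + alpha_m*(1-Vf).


alpha_2 = alpha_f*Vf + alpha_m*(1-Vf) = 5.3*0.48 + 78.4*0.52 = 43.3 x 10^-6/K

43.3 x 10^-6/K


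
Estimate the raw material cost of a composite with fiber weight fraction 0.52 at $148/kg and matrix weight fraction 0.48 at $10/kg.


Cost = cost_f*Wf + cost_m*Wm = 148*0.52 + 10*0.48 = $81.76/kg

$81.76/kg


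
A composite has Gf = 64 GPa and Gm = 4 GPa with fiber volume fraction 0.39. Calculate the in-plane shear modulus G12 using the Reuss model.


1/G12 = Vf/Gf + (1-Vf)/Gm = 0.39/64 + 0.61/4
G12 = 6.31 GPa

6.31 GPa


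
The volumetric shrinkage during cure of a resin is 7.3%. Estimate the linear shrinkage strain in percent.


Linear shrinkage ≈ vol_shrink/3 = 7.3/3 = 2.433%

2.433%


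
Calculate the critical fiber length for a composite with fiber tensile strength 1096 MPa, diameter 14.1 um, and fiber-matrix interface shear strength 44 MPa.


Lc = sigma_f * d / (2 * tau_i) = 1096 * 14.1 / (2 * 44) = 175.6 um

175.6 um


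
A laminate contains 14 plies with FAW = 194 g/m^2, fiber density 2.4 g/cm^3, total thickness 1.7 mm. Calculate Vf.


Vf = n * FAW / (rho_f * h * 1000) = 14 * 194 / (2.4 * 1.7 * 1000) = 0.6657

0.6657


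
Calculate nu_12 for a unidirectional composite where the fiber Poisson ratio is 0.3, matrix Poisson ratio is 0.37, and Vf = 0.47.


nu_12 = nu_f*Vf + nu_m*(1-Vf) = 0.3*0.47 + 0.37*0.53 = 0.3371

0.3371


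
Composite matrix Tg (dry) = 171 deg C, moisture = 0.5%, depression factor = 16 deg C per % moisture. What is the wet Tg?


Tg_wet = Tg_dry - k*moisture = 171 - 16*0.5 = 163.0 deg C

163.0 deg C


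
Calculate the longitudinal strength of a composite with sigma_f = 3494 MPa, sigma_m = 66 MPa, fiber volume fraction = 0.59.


sigma_1 = sigma_f*Vf + sigma_m*(1-Vf) = 3494*0.59 + 66*0.41 = 2088.5 MPa

2088.5 MPa


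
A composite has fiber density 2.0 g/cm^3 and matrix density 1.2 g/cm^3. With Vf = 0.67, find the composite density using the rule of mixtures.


rho_c = rho_f*Vf + rho_m*(1-Vf) = 2.0*0.67 + 1.2*0.33 = 1.736 g/cm^3

1.736 g/cm^3


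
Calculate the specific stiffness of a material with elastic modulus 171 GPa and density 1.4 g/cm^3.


Specific stiffness = E/rho = 171/1.4 = 122.1 GPa/(g/cm^3)

122.1 GPa/(g/cm^3)


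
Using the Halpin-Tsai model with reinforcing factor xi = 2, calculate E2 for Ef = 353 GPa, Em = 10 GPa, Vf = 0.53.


eta = (Ef/Em - 1)/(Ef/Em + xi) = (35.3 - 1)/(35.3 + 2) = 0.9196
E2 = Em*(1+xi*eta*Vf)/(1-eta*Vf) = 38.52 GPa

38.52 GPa


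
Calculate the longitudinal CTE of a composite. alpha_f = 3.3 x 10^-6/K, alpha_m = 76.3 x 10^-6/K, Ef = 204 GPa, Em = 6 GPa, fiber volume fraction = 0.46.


E1 = Ef*Vf + Em*(1-Vf) = 97.08
alpha_1 = (alpha_f*Ef*Vf + alpha_m*Em*(1-Vf))/E1 = 5.74 x 10^-6/K

5.74 x 10^-6/K


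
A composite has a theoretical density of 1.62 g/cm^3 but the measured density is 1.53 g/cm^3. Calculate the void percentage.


Void% = (rho_theo - rho_actual)/rho_theo * 100 = (1.62 - 1.53)/1.62 * 100 = 5.56%

5.56%


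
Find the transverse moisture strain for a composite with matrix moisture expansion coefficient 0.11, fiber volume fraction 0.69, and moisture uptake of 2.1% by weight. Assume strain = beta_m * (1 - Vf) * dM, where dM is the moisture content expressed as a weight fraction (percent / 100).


dM = 2.1/100 = 0.021
strain = beta_m * (1-Vf) * dM = 0.11 * 0.31 * 0.021 = 0.0007161

0.0007161


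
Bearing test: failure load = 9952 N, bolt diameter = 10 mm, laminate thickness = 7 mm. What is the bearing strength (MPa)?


sigma_br = F/(d*h) = 9952/(10*7) = 142.2 MPa

142.2 MPa


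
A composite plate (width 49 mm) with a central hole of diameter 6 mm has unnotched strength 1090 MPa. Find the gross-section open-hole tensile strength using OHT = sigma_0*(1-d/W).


OHT = sigma_0*(1-d/W) = 1090*(1-6/49) = 956.5 MPa

956.5 MPa


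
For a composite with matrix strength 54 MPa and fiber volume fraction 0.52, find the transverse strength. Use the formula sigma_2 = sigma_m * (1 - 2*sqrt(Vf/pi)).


factor = 1 - 2*sqrt(0.52/pi) = 0.1863
sigma_2 = 54 * 0.1863 = 10.06 MPa

10.06 MPa


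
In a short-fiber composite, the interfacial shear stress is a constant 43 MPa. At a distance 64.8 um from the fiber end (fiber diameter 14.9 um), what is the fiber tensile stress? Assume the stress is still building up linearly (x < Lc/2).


Force balance: sigma_f * (pi*d^2/4) = tau * (pi*d) * x  ->  sigma_f = 4 * tau * x / d
sigma_f = 4 * 43 * 64.8 / 14.9 = 748.0 MPa

748.0 MPa


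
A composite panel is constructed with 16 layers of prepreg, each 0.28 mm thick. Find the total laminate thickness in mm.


h = n * t_ply = 16 * 0.28 = 4.48 mm

4.48 mm


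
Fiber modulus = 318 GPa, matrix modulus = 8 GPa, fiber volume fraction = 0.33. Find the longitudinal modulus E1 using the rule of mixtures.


E1 = Ef*Vf + Em*(1-Vf) = 318*0.33 + 8*0.67 = 110.3 GPa

110.3 GPa


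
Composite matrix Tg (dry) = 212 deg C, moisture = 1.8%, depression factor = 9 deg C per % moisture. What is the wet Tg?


Tg_wet = Tg_dry - k*moisture = 212 - 9*1.8 = 195.8 deg C

195.8 deg C


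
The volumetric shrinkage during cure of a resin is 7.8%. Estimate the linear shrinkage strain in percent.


Linear shrinkage ≈ vol_shrink/3 = 7.8/3 = 2.6%

2.6%


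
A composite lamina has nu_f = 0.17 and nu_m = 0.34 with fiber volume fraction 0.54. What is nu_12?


nu_12 = nu_f*Vf + nu_m*(1-Vf) = 0.17*0.54 + 0.34*0.46 = 0.2482

0.2482


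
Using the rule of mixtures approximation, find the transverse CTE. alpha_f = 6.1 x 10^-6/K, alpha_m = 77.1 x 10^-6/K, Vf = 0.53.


alpha_2 = alpha_f*Vf + alpha_m*(1-Vf) = 6.1*0.53 + 77.1*0.47 = 39.5 x 10^-6/K

39.5 x 10^-6/K


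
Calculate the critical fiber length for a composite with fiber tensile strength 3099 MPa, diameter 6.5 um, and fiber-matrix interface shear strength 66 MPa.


Lc = sigma_f * d / (2 * tau_i) = 3099 * 6.5 / (2 * 66) = 152.6 um

152.6 um


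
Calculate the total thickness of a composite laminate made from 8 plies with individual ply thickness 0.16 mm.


h = n * t_ply = 8 * 0.16 = 1.28 mm

1.28 mm


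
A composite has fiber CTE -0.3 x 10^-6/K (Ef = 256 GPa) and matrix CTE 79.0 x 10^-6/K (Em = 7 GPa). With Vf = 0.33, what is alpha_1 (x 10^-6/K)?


E1 = Ef*Vf + Em*(1-Vf) = 89.17
alpha_1 = (alpha_f*Ef*Vf + alpha_m*Em*(1-Vf))/E1 = 3.87 x 10^-6/K

3.87 x 10^-6/K


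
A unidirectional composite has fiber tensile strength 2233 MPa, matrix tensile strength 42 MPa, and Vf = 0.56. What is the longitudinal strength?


sigma_1 = sigma_f*Vf + sigma_m*(1-Vf) = 2233*0.56 + 42*0.44 = 1269.0 MPa

1269.0 MPa


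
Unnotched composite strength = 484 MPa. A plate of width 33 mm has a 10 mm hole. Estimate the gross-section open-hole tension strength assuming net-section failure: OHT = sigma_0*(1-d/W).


OHT = sigma_0*(1-d/W) = 484*(1-10/33) = 337.3 MPa

337.3 MPa


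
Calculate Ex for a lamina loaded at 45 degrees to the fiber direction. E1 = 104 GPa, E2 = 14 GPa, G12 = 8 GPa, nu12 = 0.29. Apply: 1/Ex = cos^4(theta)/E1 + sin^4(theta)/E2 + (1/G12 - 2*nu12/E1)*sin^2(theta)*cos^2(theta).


cos^4(45) = 0.25, sin^4(45) = 0.25, sin^2(45)*cos^2(45) = 0.25
1/G12 - 2*nu12/E1 = 1/8 - 2*0.29/104 = 0.119423 GPa^-1
1/Ex = 0.25/104 + 0.25/14 + 0.119423*0.25 = 0.0501168 GPa^-1
Ex = 19.95 GPa

19.95 GPa


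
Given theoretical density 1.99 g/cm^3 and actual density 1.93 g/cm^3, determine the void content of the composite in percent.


Void% = (rho_theo - rho_actual)/rho_theo * 100 = (1.99 - 1.93)/1.99 * 100 = 3.02%

3.02%


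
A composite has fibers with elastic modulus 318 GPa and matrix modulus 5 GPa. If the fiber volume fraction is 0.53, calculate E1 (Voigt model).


E1 = Ef*Vf + Em*(1-Vf) = 318*0.53 + 5*0.47 = 170.89 GPa

170.89 GPa


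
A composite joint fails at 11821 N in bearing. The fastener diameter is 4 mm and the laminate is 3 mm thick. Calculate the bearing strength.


sigma_br = F/(d*h) = 11821/(4*3) = 985.1 MPa

985.1 MPa


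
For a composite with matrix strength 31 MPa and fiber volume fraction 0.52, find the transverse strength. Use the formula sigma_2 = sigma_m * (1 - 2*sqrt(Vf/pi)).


factor = 1 - 2*sqrt(0.52/pi) = 0.1863
sigma_2 = 31 * 0.1863 = 5.78 MPa

5.78 MPa


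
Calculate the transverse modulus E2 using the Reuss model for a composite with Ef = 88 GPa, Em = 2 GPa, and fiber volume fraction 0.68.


1/E2 = Vf/Ef + (1-Vf)/Em = 0.68/88 + 0.32/2
E2 = 5.96 GPa

5.96 GPa


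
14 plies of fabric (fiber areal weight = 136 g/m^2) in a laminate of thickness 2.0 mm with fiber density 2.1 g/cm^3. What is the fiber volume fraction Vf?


Vf = n * FAW / (rho_f * h * 1000) = 14 * 136 / (2.1 * 2.0 * 1000) = 0.4533

0.4533


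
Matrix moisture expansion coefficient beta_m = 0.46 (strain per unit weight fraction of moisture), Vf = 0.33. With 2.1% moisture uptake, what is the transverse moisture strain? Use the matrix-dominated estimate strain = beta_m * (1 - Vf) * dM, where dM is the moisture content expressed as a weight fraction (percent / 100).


dM = 2.1/100 = 0.021
strain = beta_m * (1-Vf) * dM = 0.46 * 0.67 * 0.021 = 0.0064722

0.0064722


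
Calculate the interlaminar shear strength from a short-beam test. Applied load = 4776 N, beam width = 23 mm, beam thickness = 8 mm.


ILSS = 3F/(4bh) = 3*4776/(4*23*8) = 19.47 MPa

19.47 MPa


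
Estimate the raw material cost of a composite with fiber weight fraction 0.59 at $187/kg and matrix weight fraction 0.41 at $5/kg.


Cost = cost_f*Wf + cost_m*Wm = 187*0.59 + 5*0.41 = $112.38/kg

$112.38/kg


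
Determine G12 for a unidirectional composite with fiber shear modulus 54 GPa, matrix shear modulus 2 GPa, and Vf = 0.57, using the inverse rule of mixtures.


1/G12 = Vf/Gf + (1-Vf)/Gm = 0.57/54 + 0.43/2
G12 = 4.43 GPa

4.43 GPa


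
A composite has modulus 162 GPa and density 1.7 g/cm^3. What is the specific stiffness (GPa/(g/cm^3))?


Specific stiffness = E/rho = 162/1.7 = 95.3 GPa/(g/cm^3)

95.3 GPa/(g/cm^3)


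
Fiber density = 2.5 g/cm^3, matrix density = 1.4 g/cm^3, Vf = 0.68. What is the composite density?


rho_c = rho_f*Vf + rho_m*(1-Vf) = 2.5*0.68 + 1.4*0.32 = 2.148 g/cm^3

2.148 g/cm^3


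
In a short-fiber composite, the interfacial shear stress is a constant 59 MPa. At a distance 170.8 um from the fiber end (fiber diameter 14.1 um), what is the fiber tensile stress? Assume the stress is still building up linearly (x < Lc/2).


Force balance: sigma_f * (pi*d^2/4) = tau * (pi*d) * x  ->  sigma_f = 4 * tau * x / d
sigma_f = 4 * 59 * 170.8 / 14.1 = 2858.8 MPa

2858.8 MPa


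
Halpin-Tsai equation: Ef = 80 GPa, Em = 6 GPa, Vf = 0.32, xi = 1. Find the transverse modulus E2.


eta = (Ef/Em - 1)/(Ef/Em + xi) = (13.3333 - 1)/(13.3333 + 1) = 0.8605
E2 = Em*(1+xi*eta*Vf)/(1-eta*Vf) = 10.56 GPa

10.56 GPa


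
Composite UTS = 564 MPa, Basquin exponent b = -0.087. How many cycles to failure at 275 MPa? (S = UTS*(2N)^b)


N = 0.5 * (S/UTS)^(1/b) = 0.5 * (275/564)^(1/-0.087) = 1925.5772 cycles

1925.5772 cycles


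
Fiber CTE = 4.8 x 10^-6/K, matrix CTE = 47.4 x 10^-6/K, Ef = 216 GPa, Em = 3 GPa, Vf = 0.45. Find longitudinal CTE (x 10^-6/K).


E1 = Ef*Vf + Em*(1-Vf) = 98.85
alpha_1 = (alpha_f*Ef*Vf + alpha_m*Em*(1-Vf))/E1 = 5.51 x 10^-6/K

5.51 x 10^-6/K


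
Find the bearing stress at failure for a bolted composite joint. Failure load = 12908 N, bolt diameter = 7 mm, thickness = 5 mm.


sigma_br = F/(d*h) = 12908/(7*5) = 368.8 MPa

368.8 MPa


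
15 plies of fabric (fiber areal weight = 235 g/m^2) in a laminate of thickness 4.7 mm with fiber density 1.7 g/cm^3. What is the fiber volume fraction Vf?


Vf = n * FAW / (rho_f * h * 1000) = 15 * 235 / (1.7 * 4.7 * 1000) = 0.4412

0.4412


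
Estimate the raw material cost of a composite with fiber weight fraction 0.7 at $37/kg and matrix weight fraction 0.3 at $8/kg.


Cost = cost_f*Wf + cost_m*Wm = 37*0.7 + 8*0.3 = $28.3/kg

$28.3/kg


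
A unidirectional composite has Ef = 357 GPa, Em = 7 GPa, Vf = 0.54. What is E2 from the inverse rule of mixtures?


1/E2 = Vf/Ef + (1-Vf)/Em = 0.54/357 + 0.46/7
E2 = 14.88 GPa

14.88 GPa


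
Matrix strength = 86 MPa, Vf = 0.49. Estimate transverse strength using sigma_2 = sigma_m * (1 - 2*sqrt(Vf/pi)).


factor = 1 - 2*sqrt(0.49/pi) = 0.2101
sigma_2 = 86 * 0.2101 = 18.07 MPa

18.07 MPa


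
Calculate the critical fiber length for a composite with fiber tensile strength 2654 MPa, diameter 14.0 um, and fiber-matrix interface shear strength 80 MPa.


Lc = sigma_f * d / (2 * tau_i) = 2654 * 14.0 / (2 * 80) = 232.2 um

232.2 um


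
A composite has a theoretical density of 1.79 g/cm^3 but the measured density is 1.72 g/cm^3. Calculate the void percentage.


Void% = (rho_theo - rho_actual)/rho_theo * 100 = (1.79 - 1.72)/1.79 * 100 = 3.91%

3.91%


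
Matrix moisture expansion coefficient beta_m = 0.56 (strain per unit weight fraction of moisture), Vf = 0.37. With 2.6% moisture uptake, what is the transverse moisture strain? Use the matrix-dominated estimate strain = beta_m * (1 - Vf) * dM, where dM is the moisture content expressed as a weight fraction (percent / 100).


dM = 2.6/100 = 0.026
strain = beta_m * (1-Vf) * dM = 0.56 * 0.63 * 0.026 = 0.0091728

0.0091728


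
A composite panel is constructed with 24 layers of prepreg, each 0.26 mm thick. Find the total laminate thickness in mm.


h = n * t_ply = 24 * 0.26 = 6.24 mm

6.24 mm


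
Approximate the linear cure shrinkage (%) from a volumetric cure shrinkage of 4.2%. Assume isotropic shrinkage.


Linear shrinkage ≈ vol_shrink/3 = 4.2/3 = 1.4%

1.4%


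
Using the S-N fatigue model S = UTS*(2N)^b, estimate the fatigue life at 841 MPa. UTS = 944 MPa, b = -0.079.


N = 0.5 * (S/UTS)^(1/b) = 0.5 * (841/944)^(1/-0.079) = 2.1583 cycles

2.1583 cycles


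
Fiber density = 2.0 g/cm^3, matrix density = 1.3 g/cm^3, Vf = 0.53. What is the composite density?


rho_c = rho_f*Vf + rho_m*(1-Vf) = 2.0*0.53 + 1.3*0.47 = 1.671 g/cm^3

1.671 g/cm^3


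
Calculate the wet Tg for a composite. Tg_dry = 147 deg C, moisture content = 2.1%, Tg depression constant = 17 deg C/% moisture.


Tg_wet = Tg_dry - k*moisture = 147 - 17*2.1 = 111.3 deg C

111.3 deg C


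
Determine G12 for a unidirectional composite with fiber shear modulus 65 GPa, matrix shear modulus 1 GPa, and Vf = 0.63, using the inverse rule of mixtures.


1/G12 = Vf/Gf + (1-Vf)/Gm = 0.63/65 + 0.37/1
G12 = 2.63 GPa

2.63 GPa


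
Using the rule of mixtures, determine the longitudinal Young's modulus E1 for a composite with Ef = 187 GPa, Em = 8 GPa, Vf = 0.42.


E1 = Ef*Vf + Em*(1-Vf) = 187*0.42 + 8*0.58 = 83.18 GPa

83.18 GPa


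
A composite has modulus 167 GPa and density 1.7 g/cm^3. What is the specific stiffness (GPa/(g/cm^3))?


Specific stiffness = E/rho = 167/1.7 = 98.2 GPa/(g/cm^3)

98.2 GPa/(g/cm^3)


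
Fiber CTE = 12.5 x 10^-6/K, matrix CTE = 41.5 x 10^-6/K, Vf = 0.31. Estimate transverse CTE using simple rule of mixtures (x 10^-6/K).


alpha_2 = alpha_f*Vf + alpha_m*(1-Vf) = 12.5*0.31 + 41.5*0.69 = 32.5 x 10^-6/K

32.5 x 10^-6/K


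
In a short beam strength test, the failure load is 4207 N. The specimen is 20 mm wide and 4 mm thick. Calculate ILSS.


ILSS = 3F/(4bh) = 3*4207/(4*20*4) = 39.44 MPa

39.44 MPa


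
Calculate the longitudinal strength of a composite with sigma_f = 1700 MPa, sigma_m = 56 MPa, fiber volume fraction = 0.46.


sigma_1 = sigma_f*Vf + sigma_m*(1-Vf) = 1700*0.46 + 56*0.54 = 812.2 MPa

812.2 MPa


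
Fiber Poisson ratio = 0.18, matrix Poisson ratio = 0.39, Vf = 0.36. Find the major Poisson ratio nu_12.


nu_12 = nu_f*Vf + nu_m*(1-Vf) = 0.18*0.36 + 0.39*0.64 = 0.3144

0.3144


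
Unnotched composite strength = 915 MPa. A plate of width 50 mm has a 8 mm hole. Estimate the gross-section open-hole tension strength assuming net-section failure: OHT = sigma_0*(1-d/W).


OHT = sigma_0*(1-d/W) = 915*(1-8/50) = 768.6 MPa

768.6 MPa


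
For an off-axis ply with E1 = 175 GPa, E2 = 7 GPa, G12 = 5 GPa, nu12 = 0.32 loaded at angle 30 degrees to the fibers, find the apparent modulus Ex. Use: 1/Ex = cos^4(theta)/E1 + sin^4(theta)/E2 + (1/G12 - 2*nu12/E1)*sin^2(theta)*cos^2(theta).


cos^4(30) = 0.5625, sin^4(30) = 0.0625, sin^2(30)*cos^2(30) = 0.1875
1/G12 - 2*nu12/E1 = 1/5 - 2*0.32/175 = 0.196343 GPa^-1
1/Ex = 0.5625/175 + 0.0625/7 + 0.196343*0.1875 = 0.0489571 GPa^-1
Ex = 20.43 GPa

20.43 GPa


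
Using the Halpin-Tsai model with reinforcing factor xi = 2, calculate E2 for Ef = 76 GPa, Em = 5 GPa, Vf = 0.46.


eta = (Ef/Em - 1)/(Ef/Em + xi) = (15.2 - 1)/(15.2 + 2) = 0.8256
E2 = Em*(1+xi*eta*Vf)/(1-eta*Vf) = 14.18 GPa

14.18 GPa


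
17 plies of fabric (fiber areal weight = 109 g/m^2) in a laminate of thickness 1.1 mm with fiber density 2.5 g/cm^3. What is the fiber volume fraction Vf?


Vf = n * FAW / (rho_f * h * 1000) = 17 * 109 / (2.5 * 1.1 * 1000) = 0.6738

0.6738


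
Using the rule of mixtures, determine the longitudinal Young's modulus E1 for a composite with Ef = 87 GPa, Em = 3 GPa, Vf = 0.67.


E1 = Ef*Vf + Em*(1-Vf) = 87*0.67 + 3*0.33 = 59.28 GPa

59.28 GPa


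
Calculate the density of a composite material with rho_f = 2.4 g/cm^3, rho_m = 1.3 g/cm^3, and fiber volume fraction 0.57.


rho_c = rho_f*Vf + rho_m*(1-Vf) = 2.4*0.57 + 1.3*0.43 = 1.927 g/cm^3

1.927 g/cm^3


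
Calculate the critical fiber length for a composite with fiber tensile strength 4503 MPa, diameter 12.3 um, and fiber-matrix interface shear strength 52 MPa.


Lc = sigma_f * d / (2 * tau_i) = 4503 * 12.3 / (2 * 52) = 532.6 um

532.6 um


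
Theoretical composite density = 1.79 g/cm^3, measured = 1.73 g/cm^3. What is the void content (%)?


Void% = (rho_theo - rho_actual)/rho_theo * 100 = (1.79 - 1.73)/1.79 * 100 = 3.35%

3.35%


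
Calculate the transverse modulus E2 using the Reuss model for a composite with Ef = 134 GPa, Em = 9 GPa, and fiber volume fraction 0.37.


1/E2 = Vf/Ef + (1-Vf)/Em = 0.37/134 + 0.63/9
E2 = 13.74 GPa

13.74 GPa


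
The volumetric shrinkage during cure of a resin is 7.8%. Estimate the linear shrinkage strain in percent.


Linear shrinkage ≈ vol_shrink/3 = 7.8/3 = 2.6%

2.6%


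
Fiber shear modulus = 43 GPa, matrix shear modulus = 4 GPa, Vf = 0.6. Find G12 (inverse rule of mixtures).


1/G12 = Vf/Gf + (1-Vf)/Gm = 0.6/43 + 0.4/4
G12 = 8.78 GPa

8.78 GPa


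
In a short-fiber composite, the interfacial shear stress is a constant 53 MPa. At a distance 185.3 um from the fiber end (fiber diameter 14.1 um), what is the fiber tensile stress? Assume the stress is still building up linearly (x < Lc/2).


Force balance: sigma_f * (pi*d^2/4) = tau * (pi*d) * x  ->  sigma_f = 4 * tau * x / d
sigma_f = 4 * 53 * 185.3 / 14.1 = 2786.1 MPa

2786.1 MPa


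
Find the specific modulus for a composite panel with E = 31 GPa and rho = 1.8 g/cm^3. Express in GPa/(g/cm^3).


Specific stiffness = E/rho = 31/1.8 = 17.2 GPa/(g/cm^3)

17.2 GPa/(g/cm^3)


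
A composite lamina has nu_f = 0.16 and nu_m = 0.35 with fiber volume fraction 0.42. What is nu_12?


nu_12 = nu_f*Vf + nu_m*(1-Vf) = 0.16*0.42 + 0.35*0.58 = 0.2702

0.2702


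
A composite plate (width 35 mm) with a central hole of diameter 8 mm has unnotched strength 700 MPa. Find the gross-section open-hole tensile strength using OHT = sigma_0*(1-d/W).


OHT = sigma_0*(1-d/W) = 700*(1-8/35) = 540.0 MPa

540.0 MPa


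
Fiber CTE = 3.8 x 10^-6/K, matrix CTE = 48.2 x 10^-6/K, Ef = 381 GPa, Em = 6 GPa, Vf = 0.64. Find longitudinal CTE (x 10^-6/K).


E1 = Ef*Vf + Em*(1-Vf) = 246.0
alpha_1 = (alpha_f*Ef*Vf + alpha_m*Em*(1-Vf))/E1 = 4.19 x 10^-6/K

4.19 x 10^-6/K


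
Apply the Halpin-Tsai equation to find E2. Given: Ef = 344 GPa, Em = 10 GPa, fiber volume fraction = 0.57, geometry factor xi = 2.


eta = (Ef/Em - 1)/(Ef/Em + xi) = (34.4 - 1)/(34.4 + 2) = 0.9176
E2 = Em*(1+xi*eta*Vf)/(1-eta*Vf) = 42.9 GPa

42.9 GPa


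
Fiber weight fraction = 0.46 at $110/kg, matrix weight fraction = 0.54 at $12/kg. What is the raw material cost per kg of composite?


Cost = cost_f*Wf + cost_m*Wm = 110*0.46 + 12*0.54 = $57.08/kg

$57.08/kg


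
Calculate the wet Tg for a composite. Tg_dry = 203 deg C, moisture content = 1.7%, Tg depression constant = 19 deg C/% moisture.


Tg_wet = Tg_dry - k*moisture = 203 - 19*1.7 = 170.7 deg C

170.7 deg C


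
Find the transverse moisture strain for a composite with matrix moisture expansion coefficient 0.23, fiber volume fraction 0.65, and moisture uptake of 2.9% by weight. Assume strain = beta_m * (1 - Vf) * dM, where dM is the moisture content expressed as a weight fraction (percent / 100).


dM = 2.9/100 = 0.029
strain = beta_m * (1-Vf) * dM = 0.23 * 0.35 * 0.029 = 0.0023345

0.0023345


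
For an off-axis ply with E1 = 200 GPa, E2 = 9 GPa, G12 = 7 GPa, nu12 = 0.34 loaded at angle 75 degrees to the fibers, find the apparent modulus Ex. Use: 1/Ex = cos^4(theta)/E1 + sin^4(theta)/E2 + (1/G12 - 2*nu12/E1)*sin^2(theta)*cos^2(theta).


cos^4(75) = 0.004487, sin^4(75) = 0.870513, sin^2(75)*cos^2(75) = 0.0625
1/G12 - 2*nu12/E1 = 1/7 - 2*0.34/200 = 0.139457 GPa^-1
1/Ex = 0.004487/200 + 0.870513/9 + 0.139457*0.0625 = 0.1054621 GPa^-1
Ex = 9.48 GPa

9.48 GPa


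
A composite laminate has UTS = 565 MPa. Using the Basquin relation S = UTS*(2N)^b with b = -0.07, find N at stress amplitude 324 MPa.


N = 0.5 * (S/UTS)^(1/b) = 0.5 * (324/565)^(1/-0.07) = 1409.3508 cycles

1409.3508 cycles


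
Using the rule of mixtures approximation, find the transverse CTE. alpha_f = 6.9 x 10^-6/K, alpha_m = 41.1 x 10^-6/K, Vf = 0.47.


alpha_2 = alpha_f*Vf + alpha_m*(1-Vf) = 6.9*0.47 + 41.1*0.53 = 25.0 x 10^-6/K

25.0 x 10^-6/K


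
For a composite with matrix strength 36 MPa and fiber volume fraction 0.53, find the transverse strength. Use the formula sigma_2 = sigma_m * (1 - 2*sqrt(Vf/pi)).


factor = 1 - 2*sqrt(0.53/pi) = 0.1785
sigma_2 = 36 * 0.1785 = 6.43 MPa

6.43 MPa


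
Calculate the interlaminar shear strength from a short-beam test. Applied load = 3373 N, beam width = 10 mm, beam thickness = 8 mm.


ILSS = 3F/(4bh) = 3*3373/(4*10*8) = 31.62 MPa

31.62 MPa


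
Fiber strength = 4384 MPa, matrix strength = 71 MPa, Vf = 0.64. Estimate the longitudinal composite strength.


sigma_1 = sigma_f*Vf + sigma_m*(1-Vf) = 4384*0.64 + 71*0.36 = 2831.3 MPa

2831.3 MPa


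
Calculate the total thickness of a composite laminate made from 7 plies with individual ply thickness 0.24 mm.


h = n * t_ply = 7 * 0.24 = 1.68 mm

1.68 mm


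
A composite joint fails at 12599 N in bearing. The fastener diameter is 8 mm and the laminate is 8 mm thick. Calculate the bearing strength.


sigma_br = F/(d*h) = 12599/(8*8) = 196.9 MPa

196.9 MPa


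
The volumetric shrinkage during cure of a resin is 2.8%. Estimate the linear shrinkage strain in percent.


Linear shrinkage ≈ vol_shrink/3 = 2.8/3 = 0.933%

0.933%


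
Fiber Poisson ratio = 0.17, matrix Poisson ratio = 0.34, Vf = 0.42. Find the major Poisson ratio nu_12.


nu_12 = nu_f*Vf + nu_m*(1-Vf) = 0.17*0.42 + 0.34*0.58 = 0.2686

0.2686


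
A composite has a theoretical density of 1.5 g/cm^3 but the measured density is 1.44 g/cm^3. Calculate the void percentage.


Void% = (rho_theo - rho_actual)/rho_theo * 100 = (1.5 - 1.44)/1.5 * 100 = 4.0%

4.0%


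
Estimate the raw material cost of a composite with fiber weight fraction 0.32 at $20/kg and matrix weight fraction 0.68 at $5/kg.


Cost = cost_f*Wf + cost_m*Wm = 20*0.32 + 5*0.68 = $9.8/kg

$9.8/kg


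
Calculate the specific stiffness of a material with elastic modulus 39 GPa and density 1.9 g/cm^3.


Specific stiffness = E/rho = 39/1.9 = 20.5 GPa/(g/cm^3)

20.5 GPa/(g/cm^3)


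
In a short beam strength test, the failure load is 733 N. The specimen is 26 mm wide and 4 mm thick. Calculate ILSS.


ILSS = 3F/(4bh) = 3*733/(4*26*4) = 5.29 MPa

5.29 MPa


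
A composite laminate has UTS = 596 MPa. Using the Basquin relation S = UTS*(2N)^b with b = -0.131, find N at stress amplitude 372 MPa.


N = 0.5 * (S/UTS)^(1/b) = 0.5 * (372/596)^(1/-0.131) = 18.2638 cycles

18.2638 cycles


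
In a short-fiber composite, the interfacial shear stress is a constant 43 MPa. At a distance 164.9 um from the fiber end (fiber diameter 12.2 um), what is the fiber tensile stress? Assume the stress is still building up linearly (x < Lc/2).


Force balance: sigma_f * (pi*d^2/4) = tau * (pi*d) * x  ->  sigma_f = 4 * tau * x / d
sigma_f = 4 * 43 * 164.9 / 12.2 = 2324.8 MPa

2324.8 MPa


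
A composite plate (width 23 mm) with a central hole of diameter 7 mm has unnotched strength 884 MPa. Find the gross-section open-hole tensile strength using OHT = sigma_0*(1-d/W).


OHT = sigma_0*(1-d/W) = 884*(1-7/23) = 615.0 MPa

615.0 MPa


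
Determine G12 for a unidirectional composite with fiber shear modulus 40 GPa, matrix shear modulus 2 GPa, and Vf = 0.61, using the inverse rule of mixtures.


1/G12 = Vf/Gf + (1-Vf)/Gm = 0.61/40 + 0.39/2
G12 = 4.76 GPa

4.76 GPa


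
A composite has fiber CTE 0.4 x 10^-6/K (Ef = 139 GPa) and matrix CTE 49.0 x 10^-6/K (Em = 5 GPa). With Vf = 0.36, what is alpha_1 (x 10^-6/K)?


E1 = Ef*Vf + Em*(1-Vf) = 53.24
alpha_1 = (alpha_f*Ef*Vf + alpha_m*Em*(1-Vf))/E1 = 3.32 x 10^-6/K

3.32 x 10^-6/K


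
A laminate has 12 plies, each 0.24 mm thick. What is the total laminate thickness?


h = n * t_ply = 12 * 0.24 = 2.88 mm

2.88 mm


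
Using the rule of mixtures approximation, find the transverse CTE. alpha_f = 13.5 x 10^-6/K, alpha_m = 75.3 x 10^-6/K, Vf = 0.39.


alpha_2 = alpha_f*Vf + alpha_m*(1-Vf) = 13.5*0.39 + 75.3*0.61 = 51.2 x 10^-6/K

51.2 x 10^-6/K


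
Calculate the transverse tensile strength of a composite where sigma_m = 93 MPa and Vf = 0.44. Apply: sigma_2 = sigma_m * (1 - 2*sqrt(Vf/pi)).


factor = 1 - 2*sqrt(0.44/pi) = 0.2515
sigma_2 = 93 * 0.2515 = 23.39 MPa

23.39 MPa


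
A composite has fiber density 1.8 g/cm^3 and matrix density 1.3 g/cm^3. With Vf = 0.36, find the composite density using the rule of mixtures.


rho_c = rho_f*Vf + rho_m*(1-Vf) = 1.8*0.36 + 1.3*0.64 = 1.48 g/cm^3

1.48 g/cm^3


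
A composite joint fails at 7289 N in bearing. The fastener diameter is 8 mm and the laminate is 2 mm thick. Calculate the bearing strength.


sigma_br = F/(d*h) = 7289/(8*2) = 455.6 MPa

455.6 MPa


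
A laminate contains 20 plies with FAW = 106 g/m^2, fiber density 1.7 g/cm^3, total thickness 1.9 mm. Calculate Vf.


Vf = n * FAW / (rho_f * h * 1000) = 20 * 106 / (1.7 * 1.9 * 1000) = 0.6563

0.6563


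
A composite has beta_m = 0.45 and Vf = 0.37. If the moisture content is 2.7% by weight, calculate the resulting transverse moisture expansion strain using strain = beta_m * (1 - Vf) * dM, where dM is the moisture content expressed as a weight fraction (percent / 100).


dM = 2.7/100 = 0.027
strain = beta_m * (1-Vf) * dM = 0.45 * 0.63 * 0.027 = 0.0076545

0.0076545


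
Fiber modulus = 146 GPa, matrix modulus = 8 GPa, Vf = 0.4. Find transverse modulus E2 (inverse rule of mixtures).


1/E2 = Vf/Ef + (1-Vf)/Em = 0.4/146 + 0.6/8
E2 = 12.86 GPa

12.86 GPa


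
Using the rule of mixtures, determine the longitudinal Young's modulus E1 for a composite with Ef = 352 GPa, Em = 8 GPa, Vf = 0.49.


E1 = Ef*Vf + Em*(1-Vf) = 352*0.49 + 8*0.51 = 176.56 GPa

176.56 GPa


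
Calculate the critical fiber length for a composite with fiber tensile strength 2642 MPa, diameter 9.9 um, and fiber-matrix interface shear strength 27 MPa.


Lc = sigma_f * d / (2 * tau_i) = 2642 * 9.9 / (2 * 27) = 484.4 um

484.4 um


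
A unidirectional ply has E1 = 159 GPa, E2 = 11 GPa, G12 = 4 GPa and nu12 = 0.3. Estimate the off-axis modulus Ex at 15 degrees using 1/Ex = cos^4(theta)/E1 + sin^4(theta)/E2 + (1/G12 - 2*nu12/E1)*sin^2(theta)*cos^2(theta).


cos^4(15) = 0.870513, sin^4(15) = 0.004487, sin^2(15)*cos^2(15) = 0.0625
1/G12 - 2*nu12/E1 = 1/4 - 2*0.3/159 = 0.246226 GPa^-1
1/Ex = 0.870513/159 + 0.004487/11 + 0.246226*0.0625 = 0.021272 GPa^-1
Ex = 47.01 GPa

47.01 GPa


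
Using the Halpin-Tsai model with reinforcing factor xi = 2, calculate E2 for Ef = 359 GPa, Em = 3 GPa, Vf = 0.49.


eta = (Ef/Em - 1)/(Ef/Em + xi) = (119.6667 - 1)/(119.6667 + 2) = 0.9753
E2 = Em*(1+xi*eta*Vf)/(1-eta*Vf) = 11.24 GPa

11.24 GPa


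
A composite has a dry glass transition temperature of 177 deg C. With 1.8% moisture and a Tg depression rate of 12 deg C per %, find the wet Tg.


Tg_wet = Tg_dry - k*moisture = 177 - 12*1.8 = 155.4 deg C

155.4 deg C


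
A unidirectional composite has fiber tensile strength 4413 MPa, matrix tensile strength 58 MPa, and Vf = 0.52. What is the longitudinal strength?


sigma_1 = sigma_f*Vf + sigma_m*(1-Vf) = 4413*0.52 + 58*0.48 = 2322.6 MPa

2322.6 MPa


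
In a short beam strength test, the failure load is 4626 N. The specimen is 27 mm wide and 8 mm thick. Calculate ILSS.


ILSS = 3F/(4bh) = 3*4626/(4*27*8) = 16.06 MPa

16.06 MPa


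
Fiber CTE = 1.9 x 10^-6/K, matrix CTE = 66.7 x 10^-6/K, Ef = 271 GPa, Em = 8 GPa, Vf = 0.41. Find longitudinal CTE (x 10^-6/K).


E1 = Ef*Vf + Em*(1-Vf) = 115.83
alpha_1 = (alpha_f*Ef*Vf + alpha_m*Em*(1-Vf))/E1 = 4.54 x 10^-6/K

4.54 x 10^-6/K


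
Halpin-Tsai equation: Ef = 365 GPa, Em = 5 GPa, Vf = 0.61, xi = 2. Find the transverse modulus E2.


eta = (Ef/Em - 1)/(Ef/Em + xi) = (73.0 - 1)/(73.0 + 2) = 0.96
E2 = Em*(1+xi*eta*Vf)/(1-eta*Vf) = 26.2 GPa

26.2 GPa


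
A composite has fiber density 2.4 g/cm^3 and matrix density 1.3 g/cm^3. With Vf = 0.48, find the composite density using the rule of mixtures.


rho_c = rho_f*Vf + rho_m*(1-Vf) = 2.4*0.48 + 1.3*0.52 = 1.828 g/cm^3

1.828 g/cm^3


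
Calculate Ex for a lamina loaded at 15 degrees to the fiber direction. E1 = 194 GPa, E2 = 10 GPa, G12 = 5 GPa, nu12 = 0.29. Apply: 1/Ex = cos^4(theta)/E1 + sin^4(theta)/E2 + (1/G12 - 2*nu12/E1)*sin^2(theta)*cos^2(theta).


cos^4(15) = 0.870513, sin^4(15) = 0.004487, sin^2(15)*cos^2(15) = 0.0625
1/G12 - 2*nu12/E1 = 1/5 - 2*0.29/194 = 0.19701 GPa^-1
1/Ex = 0.870513/194 + 0.004487/10 + 0.19701*0.0625 = 0.0172491 GPa^-1
Ex = 57.97 GPa

57.97 GPa


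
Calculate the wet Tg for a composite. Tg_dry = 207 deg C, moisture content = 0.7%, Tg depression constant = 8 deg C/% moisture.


Tg_wet = Tg_dry - k*moisture = 207 - 8*0.7 = 201.4 deg C

201.4 deg C


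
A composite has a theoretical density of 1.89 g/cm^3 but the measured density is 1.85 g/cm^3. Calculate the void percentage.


Void% = (rho_theo - rho_actual)/rho_theo * 100 = (1.89 - 1.85)/1.89 * 100 = 2.12%

2.12%


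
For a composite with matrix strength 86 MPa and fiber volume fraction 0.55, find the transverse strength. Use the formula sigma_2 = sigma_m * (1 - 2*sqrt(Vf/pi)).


factor = 1 - 2*sqrt(0.55/pi) = 0.1632
sigma_2 = 86 * 0.1632 = 14.03 MPa

14.03 MPa


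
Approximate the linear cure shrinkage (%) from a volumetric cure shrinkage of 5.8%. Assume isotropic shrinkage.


Linear shrinkage ≈ vol_shrink/3 = 5.8/3 = 1.933%

1.933%


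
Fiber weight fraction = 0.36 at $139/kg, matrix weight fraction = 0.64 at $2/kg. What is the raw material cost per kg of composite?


Cost = cost_f*Wf + cost_m*Wm = 139*0.36 + 2*0.64 = $51.32/kg

$51.32/kg


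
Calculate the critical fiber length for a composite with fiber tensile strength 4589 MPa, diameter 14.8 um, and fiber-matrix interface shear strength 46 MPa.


Lc = sigma_f * d / (2 * tau_i) = 4589 * 14.8 / (2 * 46) = 738.2 um

738.2 um


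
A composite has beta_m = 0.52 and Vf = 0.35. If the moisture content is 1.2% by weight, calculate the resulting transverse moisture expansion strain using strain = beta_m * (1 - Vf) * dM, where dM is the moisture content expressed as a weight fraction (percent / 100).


dM = 1.2/100 = 0.012
strain = beta_m * (1-Vf) * dM = 0.52 * 0.65 * 0.012 = 0.004056

0.004056


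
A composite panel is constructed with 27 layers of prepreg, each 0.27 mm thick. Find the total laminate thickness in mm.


h = n * t_ply = 27 * 0.27 = 7.29 mm

7.29 mm


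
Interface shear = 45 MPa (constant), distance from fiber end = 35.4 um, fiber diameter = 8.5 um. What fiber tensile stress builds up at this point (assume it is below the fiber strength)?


Force balance: sigma_f * (pi*d^2/4) = tau * (pi*d) * x  ->  sigma_f = 4 * tau * x / d
sigma_f = 4 * 45 * 35.4 / 8.5 = 749.6 MPa

749.6 MPa


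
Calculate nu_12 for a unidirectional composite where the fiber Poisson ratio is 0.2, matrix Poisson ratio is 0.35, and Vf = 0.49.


nu_12 = nu_f*Vf + nu_m*(1-Vf) = 0.2*0.49 + 0.35*0.51 = 0.2765

0.2765


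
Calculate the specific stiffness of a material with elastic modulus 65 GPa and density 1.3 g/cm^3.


Specific stiffness = E/rho = 65/1.3 = 50.0 GPa/(g/cm^3)

50.0 GPa/(g/cm^3)


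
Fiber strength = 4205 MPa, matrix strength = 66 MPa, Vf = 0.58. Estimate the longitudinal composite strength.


sigma_1 = sigma_f*Vf + sigma_m*(1-Vf) = 4205*0.58 + 66*0.42 = 2466.6 MPa

2466.6 MPa


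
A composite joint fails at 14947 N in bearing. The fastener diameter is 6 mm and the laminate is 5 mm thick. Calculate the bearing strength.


sigma_br = F/(d*h) = 14947/(6*5) = 498.2 MPa

498.2 MPa


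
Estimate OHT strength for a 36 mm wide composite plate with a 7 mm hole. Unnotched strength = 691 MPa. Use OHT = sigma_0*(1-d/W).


OHT = sigma_0*(1-d/W) = 691*(1-7/36) = 556.6 MPa

556.6 MPa


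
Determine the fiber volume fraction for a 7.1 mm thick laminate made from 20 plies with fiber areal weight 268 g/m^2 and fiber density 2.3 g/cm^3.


Vf = n * FAW / (rho_f * h * 1000) = 20 * 268 / (2.3 * 7.1 * 1000) = 0.3282

0.3282


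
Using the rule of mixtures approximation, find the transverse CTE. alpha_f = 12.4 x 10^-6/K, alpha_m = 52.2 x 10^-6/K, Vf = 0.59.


alpha_2 = alpha_f*Vf + alpha_m*(1-Vf) = 12.4*0.59 + 52.2*0.41 = 28.7 x 10^-6/K

28.7 x 10^-6/K


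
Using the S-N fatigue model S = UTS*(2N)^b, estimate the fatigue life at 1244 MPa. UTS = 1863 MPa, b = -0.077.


N = 0.5 * (S/UTS)^(1/b) = 0.5 * (1244/1863)^(1/-0.077) = 94.7969 cycles

94.7969 cycles


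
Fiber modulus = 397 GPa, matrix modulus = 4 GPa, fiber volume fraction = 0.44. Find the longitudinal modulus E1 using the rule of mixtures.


E1 = Ef*Vf + Em*(1-Vf) = 397*0.44 + 4*0.56 = 176.92 GPa

176.92 GPa


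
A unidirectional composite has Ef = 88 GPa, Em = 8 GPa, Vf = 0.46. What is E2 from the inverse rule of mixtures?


1/E2 = Vf/Ef + (1-Vf)/Em = 0.46/88 + 0.54/8
E2 = 13.75 GPa

13.75 GPa


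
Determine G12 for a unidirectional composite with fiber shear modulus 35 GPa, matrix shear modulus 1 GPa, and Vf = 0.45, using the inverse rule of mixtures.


1/G12 = Vf/Gf + (1-Vf)/Gm = 0.45/35 + 0.55/1
G12 = 1.78 GPa

1.78 GPa


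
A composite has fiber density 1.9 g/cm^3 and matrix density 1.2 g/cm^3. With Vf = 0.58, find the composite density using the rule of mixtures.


rho_c = rho_f*Vf + rho_m*(1-Vf) = 1.9*0.58 + 1.2*0.42 = 1.606 g/cm^3

1.606 g/cm^3


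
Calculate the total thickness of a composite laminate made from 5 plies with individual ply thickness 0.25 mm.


h = n * t_ply = 5 * 0.25 = 1.25 mm

1.25 mm


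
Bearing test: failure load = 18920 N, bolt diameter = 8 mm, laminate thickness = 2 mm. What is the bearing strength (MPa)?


sigma_br = F/(d*h) = 18920/(8*2) = 1182.5 MPa

1182.5 MPa


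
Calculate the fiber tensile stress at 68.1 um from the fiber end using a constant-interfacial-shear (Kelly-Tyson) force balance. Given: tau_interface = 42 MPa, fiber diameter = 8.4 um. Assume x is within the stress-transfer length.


Force balance: sigma_f * (pi*d^2/4) = tau * (pi*d) * x  ->  sigma_f = 4 * tau * x / d
sigma_f = 4 * 42 * 68.1 / 8.4 = 1362.0 MPa

1362.0 MPa


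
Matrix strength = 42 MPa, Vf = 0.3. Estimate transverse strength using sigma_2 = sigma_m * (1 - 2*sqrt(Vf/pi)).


factor = 1 - 2*sqrt(0.3/pi) = 0.382
sigma_2 = 42 * 0.382 = 16.04 MPa

16.04 MPa


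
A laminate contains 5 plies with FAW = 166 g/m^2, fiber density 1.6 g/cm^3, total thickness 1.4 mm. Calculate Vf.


Vf = n * FAW / (rho_f * h * 1000) = 5 * 166 / (1.6 * 1.4 * 1000) = 0.3705

0.3705


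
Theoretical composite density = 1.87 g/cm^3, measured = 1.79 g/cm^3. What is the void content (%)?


Void% = (rho_theo - rho_actual)/rho_theo * 100 = (1.87 - 1.79)/1.87 * 100 = 4.28%

4.28%
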